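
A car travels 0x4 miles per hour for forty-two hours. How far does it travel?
Convert 0x4 (hexadecimal) → 4 (decimal)
Convert forty-two (English words) → 42 (decimal)
Compute 4 × 42 = 168
168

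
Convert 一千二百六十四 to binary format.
Convert 一千二百六十四 (Chinese numeral) → 1×1000 + 2×100 + 6×10 + 4 = 1264 (decimal)
Convert 1264 (decimal) → 1264 = 1024 + 128 + 64 + 32 + 16 → 0b10011110000 (binary)
0b10011110000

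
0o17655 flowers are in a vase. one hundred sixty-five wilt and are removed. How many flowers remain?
Convert 0o17655 (octal) → 1×4096 + 7×512 + 6×64 + 5×8 + 5 = 8109 (decimal)
Convert one hundred sixty-five (English words) → 1×100 + 65 = 165 (decimal)
Compute 8109 - 165 = 7944
7944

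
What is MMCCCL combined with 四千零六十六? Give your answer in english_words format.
Convert MMCCCL (Roman numeral) → 1000 + 1000 + 100 + 100 + 100 + 50 = 2350 (decimal)
Convert 四千零六十六 (Chinese numeral) → 4×1000 + 6×10 + 6 = 4066 (decimal)
Compute 2350 + 4066 = 6416
Convert 6416 (decimal) → 6416 = 6×1000 + 4×100 + 16 → six thousand four hundred sixteen (English words)
six thousand four hundred sixteen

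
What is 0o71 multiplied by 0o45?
Convert 0o71 (octal) → 7×8 + 1 = 57 (decimal)
Convert 0o45 (octal) → 4×8 + 5 = 37 (decimal)
Compute 57 × 37 = 2109
2109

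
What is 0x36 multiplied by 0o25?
Convert 0x36 (hexadecimal) → 3×16 + 6 = 54 (decimal)
Convert 0o25 (octal) → 2×8 + 5 = 21 (decimal)
Compute 54 × 21 = 1134
1134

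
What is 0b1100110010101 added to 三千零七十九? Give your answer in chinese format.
Convert 0b1100110010101 (binary) → 4096 + 2048 + 256 + 128 + 16 + 4 + 1 = 6549 (decimal)
Convert 三千零七十九 (Chinese numeral) → 3×1000 + 7×10 + 9 = 3079 (decimal)
Compute 6549 + 3079 = 9628
Convert 9628 (decimal) → 9628 = 9×1000 + 6×100 + 2×10 + 8 → 九千六百二十八 (Chinese numeral)
九千六百二十八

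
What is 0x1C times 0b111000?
Convert 0x1C (hexadecimal) → 1×16 + 12 = 28 (decimal)
Convert 0b111000 (binary) → 32 + 16 + 8 = 56 (decimal)
Compute 28 × 56 = 1568
1568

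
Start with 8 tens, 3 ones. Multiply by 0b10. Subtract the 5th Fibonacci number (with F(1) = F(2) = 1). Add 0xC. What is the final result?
Convert 8 tens, 3 ones (place-value notation) → 8×10 + 3 = 83 (decimal)
Start: 83
Convert 0b10 (binary) → 2 (decimal)
83 × 2 = 166
Convert the 5th Fibonacci number (with F(1) = F(2) = 1) (Fibonacci index) → 1, 1, 2, 3, 5 → 5 (decimal)
166 - 5 = 161
Convert 0xC (hexadecimal) → 12 (decimal)
161 + 12 = 173
173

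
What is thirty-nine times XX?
Convert thirty-nine (English words) → 39 (decimal)
Convert XX (Roman numeral) → 10 + 10 = 20 (decimal)
Compute 39 × 20 = 780
780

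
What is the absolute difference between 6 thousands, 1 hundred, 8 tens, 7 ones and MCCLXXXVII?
Convert 6 thousands, 1 hundred, 8 tens, 7 ones (place-value notation) → 6×1000 + 1×100 + 8×10 + 7 = 6187 (decimal)
Convert MCCLXXXVII (Roman numeral) → 1000 + 100 + 100 + 50 + 10 + 10 + 10 + 5 + 1 + 1 = 1287 (decimal)
Compute |6187 - 1287| = 4900
4900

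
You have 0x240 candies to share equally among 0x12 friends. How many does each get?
Convert 0x240 (hexadecimal) → 2×256 + 4×16 = 576 (decimal)
Convert 0x12 (hexadecimal) → 1×16 + 2 = 18 (decimal)
Compute 576 ÷ 18 = 32
32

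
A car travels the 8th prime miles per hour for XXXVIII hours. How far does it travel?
Convert the 8th prime (prime index) → 19 (decimal)
Convert XXXVIII (Roman numeral) → 10 + 10 + 10 + 5 + 1 + 1 + 1 = 38 (decimal)
Compute 19 × 38 = 722
722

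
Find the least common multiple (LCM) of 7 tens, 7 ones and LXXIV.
Convert 7 tens, 7 ones (place-value notation) → 7×10 + 7 = 77 (decimal)
Convert LXXIV (Roman numeral) → 50 + 10 + 10 + 4 = 74 (decimal)
Compute lcm(77, 74) = 5698
5698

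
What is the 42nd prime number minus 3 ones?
The 42nd prime number = 181
Convert 3 ones (place-value notation) → 3 (decimal)
Compute 181 - 3 = 178
178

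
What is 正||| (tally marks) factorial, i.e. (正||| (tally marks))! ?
Convert 正||| (tally marks) → 5 + 3 = 8 (decimal)
Compute 8! = 40320
40320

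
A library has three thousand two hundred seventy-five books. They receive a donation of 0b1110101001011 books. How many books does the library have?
Convert three thousand two hundred seventy-five (English words) → 3×1000 + 2×100 + 75 = 3275 (decimal)
Convert 0b1110101001011 (binary) → 4096 + 2048 + 1024 + 256 + 64 + 8 + 2 + 1 = 7499 (decimal)
Compute 3275 + 7499 = 10774
10774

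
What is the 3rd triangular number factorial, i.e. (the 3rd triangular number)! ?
Convert the 3rd triangular number (triangular index) → 3×4/2 = 6 (decimal)
Compute 6! = 720
720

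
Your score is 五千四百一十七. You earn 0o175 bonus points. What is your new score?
Convert 五千四百一十七 (Chinese numeral) → 5×1000 + 4×100 + 1×10 + 7 = 5417 (decimal)
Convert 0o175 (octal) → 1×64 + 7×8 + 5 = 125 (decimal)
Compute 5417 + 125 = 5542
5542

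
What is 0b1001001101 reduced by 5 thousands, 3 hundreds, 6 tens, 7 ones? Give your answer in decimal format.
Convert 0b1001001101 (binary) → 512 + 64 + 8 + 4 + 1 = 589 (decimal)
Convert 5 thousands, 3 hundreds, 6 tens, 7 ones (place-value notation) → 5×1000 + 3×100 + 6×10 + 7 = 5367 (decimal)
Compute 589 - 5367 = -4778
-4778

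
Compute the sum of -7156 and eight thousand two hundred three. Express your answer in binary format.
Convert eight thousand two hundred three (English words) → 8×1000 + 2×100 + 3 = 8203 (decimal)
Compute -7156 + 8203 = 1047
Convert 1047 (decimal) → 1047 = 1024 + 16 + 4 + 2 + 1 → 0b10000010111 (binary)
0b10000010111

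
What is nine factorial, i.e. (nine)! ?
Convert nine (English words) → 9 (decimal)
Compute 9! = 362880
362880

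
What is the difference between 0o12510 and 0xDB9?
Convert 0o12510 (octal) → 1×4096 + 2×512 + 5×64 + 1×8 = 5448 (decimal)
Convert 0xDB9 (hexadecimal) → 13×256 + 11×16 + 9 = 3513 (decimal)
Difference: |5448 - 3513| = 1935
1935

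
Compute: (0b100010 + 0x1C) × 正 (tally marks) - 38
Convert 0b100010 (binary) → 32 + 2 = 34 (decimal)
Convert 0x1C (hexadecimal) → 1×16 + 12 = 28 (decimal)
Convert 正 (tally marks) → 5 (decimal)
Expression in decimal: (34 + 28) × 5 - 38
Parentheses first: 34 + 28 = 62
Multiply: 62 × 5 = 310
Subtract: 310 - 38 = 272
272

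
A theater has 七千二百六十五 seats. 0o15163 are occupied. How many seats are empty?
Convert 七千二百六十五 (Chinese numeral) → 7×1000 + 2×100 + 6×10 + 5 = 7265 (decimal)
Convert 0o15163 (octal) → 1×4096 + 5×512 + 1×64 + 6×8 + 3 = 6771 (decimal)
Compute 7265 - 6771 = 494
494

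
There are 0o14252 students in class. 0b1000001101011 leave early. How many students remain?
Convert 0o14252 (octal) → 1×4096 + 4×512 + 2×64 + 5×8 + 2 = 6314 (decimal)
Convert 0b1000001101011 (binary) → 4096 + 64 + 32 + 8 + 2 + 1 = 4203 (decimal)
Compute 6314 - 4203 = 2111
2111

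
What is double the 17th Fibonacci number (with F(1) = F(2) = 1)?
The 17th Fibonacci number (with F(1) = F(2) = 1) = 1597
Compute 1597 × 2 = 3194
3194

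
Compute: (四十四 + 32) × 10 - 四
Convert 四十四 (Chinese numeral) → 4×10 + 4 = 44 (decimal)
Convert 四 (Chinese numeral) → 4 (decimal)
Expression in decimal: (44 + 32) × 10 - 4
Parentheses first: 44 + 32 = 76
Multiply: 76 × 10 = 760
Subtract: 760 - 4 = 756
756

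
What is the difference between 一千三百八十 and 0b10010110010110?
Convert 一千三百八十 (Chinese numeral) → 1×1000 + 3×100 + 8×10 = 1380 (decimal)
Convert 0b10010110010110 (binary) → 8192 + 1024 + 256 + 128 + 16 + 4 + 2 = 9622 (decimal)
Difference: |1380 - 9622| = 8242
8242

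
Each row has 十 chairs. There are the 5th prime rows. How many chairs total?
Convert 十 (Chinese numeral) → 1×10 = 10 (decimal)
Convert the 5th prime (prime index) → 11 (decimal)
Compute 10 × 11 = 110
110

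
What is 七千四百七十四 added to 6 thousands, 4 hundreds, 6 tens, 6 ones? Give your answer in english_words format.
Convert 七千四百七十四 (Chinese numeral) → 7×1000 + 4×100 + 7×10 + 4 = 7474 (decimal)
Convert 6 thousands, 4 hundreds, 6 tens, 6 ones (place-value notation) → 6×1000 + 4×100 + 6×10 + 6 = 6466 (decimal)
Compute 7474 + 6466 = 13940
Convert 13940 (decimal) → 13940 = 13×1000 + 9×100 + 40 → thirteen thousand nine hundred forty (English words)
thirteen thousand nine hundred forty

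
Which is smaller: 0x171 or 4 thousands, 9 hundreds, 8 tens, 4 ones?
Convert 0x171 (hexadecimal) → 1×256 + 7×16 + 1 = 369 (decimal)
Convert 4 thousands, 9 hundreds, 8 tens, 4 ones (place-value notation) → 4×1000 + 9×100 + 8×10 + 4 = 4984 (decimal)
Compare 369 vs 4984: smaller = 369
369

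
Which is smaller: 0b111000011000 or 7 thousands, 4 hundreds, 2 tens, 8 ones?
Convert 0b111000011000 (binary) → 2048 + 1024 + 512 + 16 + 8 = 3608 (decimal)
Convert 7 thousands, 4 hundreds, 2 tens, 8 ones (place-value notation) → 7×1000 + 4×100 + 2×10 + 8 = 7428 (decimal)
Compare 3608 vs 7428: smaller = 3608
3608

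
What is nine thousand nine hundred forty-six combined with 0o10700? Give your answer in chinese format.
Convert nine thousand nine hundred forty-six (English words) → 9×1000 + 9×100 + 46 = 9946 (decimal)
Convert 0o10700 (octal) → 1×4096 + 7×64 = 4544 (decimal)
Compute 9946 + 4544 = 14490
Convert 14490 (decimal) → 14490 = 1×10000 + 4×1000 + 4×100 + 9×10 → 一万四千四百九十 (Chinese numeral)
一万四千四百九十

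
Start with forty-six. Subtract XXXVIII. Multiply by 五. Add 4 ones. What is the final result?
Convert forty-six (English words) → 46 (decimal)
Start: 46
Convert XXXVIII (Roman numeral) → 10 + 10 + 10 + 5 + 1 + 1 + 1 = 38 (decimal)
46 - 38 = 8
Convert 五 (Chinese numeral) → 5 (decimal)
8 × 5 = 40
Convert 4 ones (place-value notation) → 4 (decimal)
40 + 4 = 44
44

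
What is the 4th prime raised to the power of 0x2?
Convert the 4th prime (prime index) → 7 (decimal)
Convert 0x2 (hexadecimal) → 2 (decimal)
Compute 7 ^ 2 = 49
49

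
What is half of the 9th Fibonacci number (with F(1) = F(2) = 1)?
The 9th Fibonacci number (with F(1) = F(2) = 1): 1, 1, 2, 3, 5, 8, 13, 21, 34 → 34
Compute 34 ÷ 2 = 17
17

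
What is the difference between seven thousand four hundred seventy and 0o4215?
Convert seven thousand four hundred seventy (English words) → 7×1000 + 4×100 + 70 = 7470 (decimal)
Convert 0o4215 (octal) → 4×512 + 2×64 + 1×8 + 5 = 2189 (decimal)
Difference: |7470 - 2189| = 5281
5281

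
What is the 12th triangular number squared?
The 12th triangular number = 12×13/2 = 78
Compute 78² = 78 × 78 = 6084
6084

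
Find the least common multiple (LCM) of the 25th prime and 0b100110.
Convert the 25th prime (prime index) → 97 (decimal)
Convert 0b100110 (binary) → 32 + 4 + 2 = 38 (decimal)
Compute lcm(97, 38) = 3686
3686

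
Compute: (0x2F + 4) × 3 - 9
Convert 0x2F (hexadecimal) → 2×16 + 15 = 47 (decimal)
Expression in decimal: (47 + 4) × 3 - 9
Parentheses first: 47 + 4 = 51
Multiply: 51 × 3 = 153
Subtract: 153 - 9 = 144
144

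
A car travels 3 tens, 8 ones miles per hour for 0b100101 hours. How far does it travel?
Convert 3 tens, 8 ones (place-value notation) → 3×10 + 8 = 38 (decimal)
Convert 0b100101 (binary) → 32 + 4 + 1 = 37 (decimal)
Compute 38 × 37 = 1406
1406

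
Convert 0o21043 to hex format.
Convert 0o21043 (octal) → 2×4096 + 1×512 + 4×8 + 3 = 8739 (decimal)
Convert 8739 (decimal) → 8739 = 2×4096 + 2×256 + 2×16 + 3 → 0x2223 (hexadecimal)
0x2223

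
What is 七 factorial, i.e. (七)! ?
Convert 七 (Chinese numeral) → 7 (decimal)
Compute 7! = 5040
5040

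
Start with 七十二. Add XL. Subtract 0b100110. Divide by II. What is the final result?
Convert 七十二 (Chinese numeral) → 7×10 + 2 = 72 (decimal)
Start: 72
Convert XL (Roman numeral) → 40 (decimal)
72 + 40 = 112
Convert 0b100110 (binary) → 32 + 4 + 2 = 38 (decimal)
112 - 38 = 74
Convert II (Roman numeral) → 1 + 1 = 2 (decimal)
74 ÷ 2 = 37
37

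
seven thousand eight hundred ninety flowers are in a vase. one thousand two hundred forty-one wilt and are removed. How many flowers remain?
Convert seven thousand eight hundred ninety (English words) → 7×1000 + 8×100 + 90 = 7890 (decimal)
Convert one thousand two hundred forty-one (English words) → 1×1000 + 2×100 + 41 = 1241 (decimal)
Compute 7890 - 1241 = 6649
6649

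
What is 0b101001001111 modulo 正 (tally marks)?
Convert 0b101001001111 (binary) → 2048 + 512 + 64 + 8 + 4 + 2 + 1 = 2639 (decimal)
Convert 正 (tally marks) → 5 (decimal)
Compute 2639 mod 5 = 4
4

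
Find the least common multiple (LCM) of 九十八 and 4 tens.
Convert 九十八 (Chinese numeral) → 9×10 + 8 = 98 (decimal)
Convert 4 tens (place-value notation) → 4×10 = 40 (decimal)
Compute lcm(98, 40) = 1960
1960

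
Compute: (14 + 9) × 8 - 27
Parentheses first: 14 + 9 = 23
Multiply: 23 × 8 = 184
Subtract: 184 - 27 = 157
157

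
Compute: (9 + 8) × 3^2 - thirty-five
Convert 3^2 (power) → 9 (decimal)
Convert thirty-five (English words) → 35 (decimal)
Expression in decimal: (9 + 8) × 9 - 35
Parentheses first: 9 + 8 = 17
Multiply: 17 × 9 = 153
Subtract: 153 - 35 = 118
118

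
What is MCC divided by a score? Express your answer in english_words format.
Convert MCC (Roman numeral) → 1000 + 100 + 100 = 1200 (decimal)
Convert a score (colloquial) → 20 (decimal)
Compute 1200 ÷ 20 = 60
Convert 60 (decimal) → sixty (English words)
sixty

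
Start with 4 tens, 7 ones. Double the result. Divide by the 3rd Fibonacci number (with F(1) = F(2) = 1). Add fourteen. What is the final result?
Convert 4 tens, 7 ones (place-value notation) → 4×10 + 7 = 47 (decimal)
Start: 47
47 × 2 = 94
Convert the 3rd Fibonacci number (with F(1) = F(2) = 1) (Fibonacci index) → 1, 1, 2 → 2 (decimal)
94 ÷ 2 = 47
Convert fourteen (English words) → 14 (decimal)
47 + 14 = 61
61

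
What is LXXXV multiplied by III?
Convert LXXXV (Roman numeral) → 50 + 10 + 10 + 10 + 5 = 85 (decimal)
Convert III (Roman numeral) → 1 + 1 + 1 = 3 (decimal)
Compute 85 × 3 = 255
255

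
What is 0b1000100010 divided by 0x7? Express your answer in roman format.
Convert 0b1000100010 (binary) → 512 + 32 + 2 = 546 (decimal)
Convert 0x7 (hexadecimal) → 7 (decimal)
Compute 546 ÷ 7 = 78
Convert 78 (decimal) → 78 = 50 + 10 + 10 + 5 + 1 + 1 + 1 → LXXVIII (Roman numeral)
LXXVIII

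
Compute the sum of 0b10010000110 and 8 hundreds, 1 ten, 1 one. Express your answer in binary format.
Convert 0b10010000110 (binary) → 1024 + 128 + 4 + 2 = 1158 (decimal)
Convert 8 hundreds, 1 ten, 1 one (place-value notation) → 8×100 + 1×10 + 1 = 811 (decimal)
Compute 1158 + 811 = 1969
Convert 1969 (decimal) → 1969 = 1024 + 512 + 256 + 128 + 32 + 16 + 1 → 0b11110110001 (binary)
0b11110110001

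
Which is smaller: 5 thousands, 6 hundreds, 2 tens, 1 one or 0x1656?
Convert 5 thousands, 6 hundreds, 2 tens, 1 one (place-value notation) → 5×1000 + 6×100 + 2×10 + 1 = 5621 (decimal)
Convert 0x1656 (hexadecimal) → 1×4096 + 6×256 + 5×16 + 6 = 5718 (decimal)
Compare 5621 vs 5718: smaller = 5621
5621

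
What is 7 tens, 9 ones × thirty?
Convert 7 tens, 9 ones (place-value notation) → 7×10 + 9 = 79 (decimal)
Convert thirty (English words) → 30 (decimal)
Compute 79 × 30 = 2370
2370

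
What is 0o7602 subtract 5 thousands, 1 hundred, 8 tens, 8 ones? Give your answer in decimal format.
Convert 0o7602 (octal) → 7×512 + 6×64 + 2 = 3970 (decimal)
Convert 5 thousands, 1 hundred, 8 tens, 8 ones (place-value notation) → 5×1000 + 1×100 + 8×10 + 8 = 5188 (decimal)
Compute 3970 - 5188 = -1218
-1218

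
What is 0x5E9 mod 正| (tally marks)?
Convert 0x5E9 (hexadecimal) → 5×256 + 14×16 + 9 = 1513 (decimal)
Convert 正| (tally marks) → 5 + 1 = 6 (decimal)
Compute 1513 mod 6 = 1
1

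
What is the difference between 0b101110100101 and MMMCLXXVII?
Convert 0b101110100101 (binary) → 2048 + 512 + 256 + 128 + 32 + 4 + 1 = 2981 (decimal)
Convert MMMCLXXVII (Roman numeral) → 1000 + 1000 + 1000 + 100 + 50 + 10 + 10 + 5 + 1 + 1 = 3177 (decimal)
Difference: |2981 - 3177| = 196
196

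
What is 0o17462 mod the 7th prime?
Convert 0o17462 (octal) → 1×4096 + 7×512 + 4×64 + 6×8 + 2 = 7986 (decimal)
Convert the 7th prime (prime index) → 17 (decimal)
Compute 7986 mod 17 = 13
13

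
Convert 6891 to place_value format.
Convert 6891 (decimal) → 6891 = 6×1000 + 8×100 + 9×10 + 1 → 6 thousands, 8 hundreds, 9 tens, 1 one (place-value notation)
6 thousands, 8 hundreds, 9 tens, 1 one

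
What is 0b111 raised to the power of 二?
Convert 0b111 (binary) → 4 + 2 + 1 = 7 (decimal)
Convert 二 (Chinese numeral) → 2 (decimal)
Compute 7 ^ 2 = 49
49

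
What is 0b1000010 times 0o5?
Convert 0b1000010 (binary) → 64 + 2 = 66 (decimal)
Convert 0o5 (octal) → 5 (decimal)
Compute 66 × 5 = 330
330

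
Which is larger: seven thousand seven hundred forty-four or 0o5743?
Convert seven thousand seven hundred forty-four (English words) → 7×1000 + 7×100 + 44 = 7744 (decimal)
Convert 0o5743 (octal) → 5×512 + 7×64 + 4×8 + 3 = 3043 (decimal)
Compare 7744 vs 3043: larger = 7744
7744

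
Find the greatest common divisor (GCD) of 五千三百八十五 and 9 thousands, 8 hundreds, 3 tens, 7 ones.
Convert 五千三百八十五 (Chinese numeral) → 5×1000 + 3×100 + 8×10 + 5 = 5385 (decimal)
Convert 9 thousands, 8 hundreds, 3 tens, 7 ones (place-value notation) → 9×1000 + 8×100 + 3×10 + 7 = 9837 (decimal)
Compute gcd(5385, 9837) = 3
3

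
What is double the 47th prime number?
The 47th prime number = 211
Compute 211 × 2 = 422
422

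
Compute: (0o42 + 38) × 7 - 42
Convert 0o42 (octal) → 4×8 + 2 = 34 (decimal)
Expression in decimal: (34 + 38) × 7 - 42
Parentheses first: 34 + 38 = 72
Multiply: 72 × 7 = 504
Subtract: 504 - 42 = 462
462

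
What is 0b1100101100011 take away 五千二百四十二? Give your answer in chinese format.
Convert 0b1100101100011 (binary) → 4096 + 2048 + 256 + 64 + 32 + 2 + 1 = 6499 (decimal)
Convert 五千二百四十二 (Chinese numeral) → 5×1000 + 2×100 + 4×10 + 2 = 5242 (decimal)
Compute 6499 - 5242 = 1257
Convert 1257 (decimal) → 1257 = 1×1000 + 2×100 + 5×10 + 7 → 一千二百五十七 (Chinese numeral)
一千二百五十七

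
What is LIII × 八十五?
Convert LIII (Roman numeral) → 50 + 1 + 1 + 1 = 53 (decimal)
Convert 八十五 (Chinese numeral) → 8×10 + 5 = 85 (decimal)
Compute 53 × 85 = 4505
4505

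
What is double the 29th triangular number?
The 29th triangular number = 29×30/2 = 435
Compute 435 × 2 = 870
870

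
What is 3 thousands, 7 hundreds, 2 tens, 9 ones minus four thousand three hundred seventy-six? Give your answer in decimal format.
Convert 3 thousands, 7 hundreds, 2 tens, 9 ones (place-value notation) → 3×1000 + 7×100 + 2×10 + 9 = 3729 (decimal)
Convert four thousand three hundred seventy-six (English words) → 4×1000 + 3×100 + 76 = 4376 (decimal)
Compute 3729 - 4376 = -647
-647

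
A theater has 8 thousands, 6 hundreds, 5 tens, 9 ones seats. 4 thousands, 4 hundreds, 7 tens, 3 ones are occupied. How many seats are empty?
Convert 8 thousands, 6 hundreds, 5 tens, 9 ones (place-value notation) → 8×1000 + 6×100 + 5×10 + 9 = 8659 (decimal)
Convert 4 thousands, 4 hundreds, 7 tens, 3 ones (place-value notation) → 4×1000 + 4×100 + 7×10 + 3 = 4473 (decimal)
Compute 8659 - 4473 = 4186
4186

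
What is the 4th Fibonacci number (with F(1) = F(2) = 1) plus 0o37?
The 4th Fibonacci number (with F(1) = F(2) = 1): 1, 1, 2, 3 → 3
Convert 0o37 (octal) → 3×8 + 7 = 31 (decimal)
Compute 3 + 31 = 34
34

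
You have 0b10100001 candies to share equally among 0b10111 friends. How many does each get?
Convert 0b10100001 (binary) → 128 + 32 + 1 = 161 (decimal)
Convert 0b10111 (binary) → 16 + 4 + 2 + 1 = 23 (decimal)
Compute 161 ÷ 23 = 7
7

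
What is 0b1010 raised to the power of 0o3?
Convert 0b1010 (binary) → 8 + 2 = 10 (decimal)
Convert 0o3 (octal) → 3 (decimal)
Compute 10 ^ 3 = 1000
1000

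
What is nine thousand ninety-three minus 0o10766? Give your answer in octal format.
Convert nine thousand ninety-three (English words) → 9×1000 + 93 = 9093 (decimal)
Convert 0o10766 (octal) → 1×4096 + 7×64 + 6×8 + 6 = 4598 (decimal)
Compute 9093 - 4598 = 4495
Convert 4495 (decimal) → 4495 = 1×4096 + 6×64 + 1×8 + 7 → 0o10617 (octal)
0o10617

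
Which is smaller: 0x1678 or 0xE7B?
Convert 0x1678 (hexadecimal) → 1×4096 + 6×256 + 7×16 + 8 = 5752 (decimal)
Convert 0xE7B (hexadecimal) → 14×256 + 7×16 + 11 = 3707 (decimal)
Compare 5752 vs 3707: smaller = 3707
3707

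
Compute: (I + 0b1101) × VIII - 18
Convert I (Roman numeral) → 1 (decimal)
Convert 0b1101 (binary) → 8 + 4 + 1 = 13 (decimal)
Convert VIII (Roman numeral) → 5 + 1 + 1 + 1 = 8 (decimal)
Expression in decimal: (1 + 13) × 8 - 18
Parentheses first: 1 + 13 = 14
Multiply: 14 × 8 = 112
Subtract: 112 - 18 = 94
94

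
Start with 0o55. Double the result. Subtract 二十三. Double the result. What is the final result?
Convert 0o55 (octal) → 5×8 + 5 = 45 (decimal)
Start: 45
45 × 2 = 90
Convert 二十三 (Chinese numeral) → 2×10 + 3 = 23 (decimal)
90 - 23 = 67
67 × 2 = 134
134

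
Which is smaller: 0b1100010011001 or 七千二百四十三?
Convert 0b1100010011001 (binary) → 4096 + 2048 + 128 + 16 + 8 + 1 = 6297 (decimal)
Convert 七千二百四十三 (Chinese numeral) → 7×1000 + 2×100 + 4×10 + 3 = 7243 (decimal)
Compare 6297 vs 7243: smaller = 6297
6297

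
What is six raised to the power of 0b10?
Convert six (English words) → 6 (decimal)
Convert 0b10 (binary) → 2 (decimal)
Compute 6 ^ 2 = 36
36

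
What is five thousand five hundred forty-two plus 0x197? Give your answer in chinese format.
Convert five thousand five hundred forty-two (English words) → 5×1000 + 5×100 + 42 = 5542 (decimal)
Convert 0x197 (hexadecimal) → 1×256 + 9×16 + 7 = 407 (decimal)
Compute 5542 + 407 = 5949
Convert 5949 (decimal) → 5949 = 5×1000 + 9×100 + 4×10 + 9 → 五千九百四十九 (Chinese numeral)
五千九百四十九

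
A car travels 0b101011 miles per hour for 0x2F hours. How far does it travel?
Convert 0b101011 (binary) → 32 + 8 + 2 + 1 = 43 (decimal)
Convert 0x2F (hexadecimal) → 2×16 + 15 = 47 (decimal)
Compute 43 × 47 = 2021
2021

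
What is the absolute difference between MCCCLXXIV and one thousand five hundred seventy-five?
Convert MCCCLXXIV (Roman numeral) → 1000 + 100 + 100 + 100 + 50 + 10 + 10 + 4 = 1374 (decimal)
Convert one thousand five hundred seventy-five (English words) → 1×1000 + 5×100 + 75 = 1575 (decimal)
Compute |1374 - 1575| = 201
201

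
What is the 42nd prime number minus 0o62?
The 42nd prime number = 181
Convert 0o62 (octal) → 6×8 + 2 = 50 (decimal)
Compute 181 - 50 = 131
131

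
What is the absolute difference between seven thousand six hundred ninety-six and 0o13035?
Convert seven thousand six hundred ninety-six (English words) → 7×1000 + 6×100 + 96 = 7696 (decimal)
Convert 0o13035 (octal) → 1×4096 + 3×512 + 3×8 + 5 = 5661 (decimal)
Compute |7696 - 5661| = 2035
2035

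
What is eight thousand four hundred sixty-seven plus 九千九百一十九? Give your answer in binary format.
Convert eight thousand four hundred sixty-seven (English words) → 8×1000 + 4×100 + 67 = 8467 (decimal)
Convert 九千九百一十九 (Chinese numeral) → 9×1000 + 9×100 + 1×10 + 9 = 9919 (decimal)
Compute 8467 + 9919 = 18386
Convert 18386 (decimal) → 18386 = 16384 + 1024 + 512 + 256 + 128 + 64 + 16 + 2 → 0b100011111010010 (binary)
0b100011111010010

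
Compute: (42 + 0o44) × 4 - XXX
Convert 0o44 (octal) → 4×8 + 4 = 36 (decimal)
Convert XXX (Roman numeral) → 10 + 10 + 10 = 30 (decimal)
Expression in decimal: (42 + 36) × 4 - 30
Parentheses first: 42 + 36 = 78
Multiply: 78 × 4 = 312
Subtract: 312 - 30 = 282
282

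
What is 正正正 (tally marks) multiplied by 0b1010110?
Convert 正正正 (tally marks) → 5 + 5 + 5 = 15 (decimal)
Convert 0b1010110 (binary) → 64 + 16 + 4 + 2 = 86 (decimal)
Compute 15 × 86 = 1290
1290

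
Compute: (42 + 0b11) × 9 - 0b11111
Convert 0b11 (binary) → 2 + 1 = 3 (decimal)
Convert 0b11111 (binary) → 16 + 8 + 4 + 2 + 1 = 31 (decimal)
Expression in decimal: (42 + 3) × 9 - 31
Parentheses first: 42 + 3 = 45
Multiply: 45 × 9 = 405
Subtract: 405 - 31 = 374
374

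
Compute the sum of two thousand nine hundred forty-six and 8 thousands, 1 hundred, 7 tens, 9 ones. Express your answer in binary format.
Convert two thousand nine hundred forty-six (English words) → 2×1000 + 9×100 + 46 = 2946 (decimal)
Convert 8 thousands, 1 hundred, 7 tens, 9 ones (place-value notation) → 8×1000 + 1×100 + 7×10 + 9 = 8179 (decimal)
Compute 2946 + 8179 = 11125
Convert 11125 (decimal) → 11125 = 8192 + 2048 + 512 + 256 + 64 + 32 + 16 + 4 + 1 → 0b10101101110101 (binary)
0b10101101110101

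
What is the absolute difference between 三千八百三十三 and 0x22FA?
Convert 三千八百三十三 (Chinese numeral) → 3×1000 + 8×100 + 3×10 + 3 = 3833 (decimal)
Convert 0x22FA (hexadecimal) → 2×4096 + 2×256 + 15×16 + 10 = 8954 (decimal)
Compute |3833 - 8954| = 5121
5121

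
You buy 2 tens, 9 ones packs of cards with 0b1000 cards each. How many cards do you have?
Convert 0b1000 (binary) → 8 (decimal)
Convert 2 tens, 9 ones (place-value notation) → 2×10 + 9 = 29 (decimal)
Compute 8 × 29 = 232
232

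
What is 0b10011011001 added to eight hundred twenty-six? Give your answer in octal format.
Convert 0b10011011001 (binary) → 1024 + 128 + 64 + 16 + 8 + 1 = 1241 (decimal)
Convert eight hundred twenty-six (English words) → 8×100 + 26 = 826 (decimal)
Compute 1241 + 826 = 2067
Convert 2067 (decimal) → 2067 = 4×512 + 2×8 + 3 → 0o4023 (octal)
0o4023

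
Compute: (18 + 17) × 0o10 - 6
Convert 0o10 (octal) → 1×8 = 8 (decimal)
Expression in decimal: (18 + 17) × 8 - 6
Parentheses first: 18 + 17 = 35
Multiply: 35 × 8 = 280
Subtract: 280 - 6 = 274
274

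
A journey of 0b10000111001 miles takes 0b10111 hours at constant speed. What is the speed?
Convert 0b10000111001 (binary) → 1024 + 32 + 16 + 8 + 1 = 1081 (decimal)
Convert 0b10111 (binary) → 16 + 4 + 2 + 1 = 23 (decimal)
Compute 1081 ÷ 23 = 47
47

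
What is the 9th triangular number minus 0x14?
The 9th triangular number = 9×10/2 = 45
Convert 0x14 (hexadecimal) → 1×16 + 4 = 20 (decimal)
Compute 45 - 20 = 25
25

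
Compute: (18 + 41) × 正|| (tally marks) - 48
Convert 正|| (tally marks) → 5 + 2 = 7 (decimal)
Expression in decimal: (18 + 41) × 7 - 48
Parentheses first: 18 + 41 = 59
Multiply: 59 × 7 = 413
Subtract: 413 - 48 = 365
365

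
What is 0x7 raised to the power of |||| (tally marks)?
Convert 0x7 (hexadecimal) → 7 (decimal)
Convert |||| (tally marks) → 4 (decimal)
Compute 7 ^ 4 = 2401
2401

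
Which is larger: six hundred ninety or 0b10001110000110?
Convert six hundred ninety (English words) → 6×100 + 90 = 690 (decimal)
Convert 0b10001110000110 (binary) → 8192 + 512 + 256 + 128 + 4 + 2 = 9094 (decimal)
Compare 690 vs 9094: larger = 9094
9094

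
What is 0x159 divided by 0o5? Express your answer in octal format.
Convert 0x159 (hexadecimal) → 1×256 + 5×16 + 9 = 345 (decimal)
Convert 0o5 (octal) → 5 (decimal)
Compute 345 ÷ 5 = 69
Convert 69 (decimal) → 69 = 1×64 + 5 → 0o105 (octal)
0o105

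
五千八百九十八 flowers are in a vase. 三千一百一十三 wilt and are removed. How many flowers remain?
Convert 五千八百九十八 (Chinese numeral) → 5×1000 + 8×100 + 9×10 + 8 = 5898 (decimal)
Convert 三千一百一十三 (Chinese numeral) → 3×1000 + 1×100 + 1×10 + 3 = 3113 (decimal)
Compute 5898 - 3113 = 2785
2785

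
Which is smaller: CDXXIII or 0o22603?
Convert CDXXIII (Roman numeral) → 400 + 10 + 10 + 1 + 1 + 1 = 423 (decimal)
Convert 0o22603 (octal) → 2×4096 + 2×512 + 6×64 + 3 = 9603 (decimal)
Compare 423 vs 9603: smaller = 423
423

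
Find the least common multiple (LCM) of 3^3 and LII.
Convert 3^3 (power) → 27 (decimal)
Convert LII (Roman numeral) → 50 + 1 + 1 = 52 (decimal)
Compute lcm(27, 52) = 1404
1404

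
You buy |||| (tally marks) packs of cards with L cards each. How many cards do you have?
Convert L (Roman numeral) → 50 (decimal)
Convert |||| (tally marks) → 4 (decimal)
Compute 50 × 4 = 200
200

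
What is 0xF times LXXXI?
Convert 0xF (hexadecimal) → 15 (decimal)
Convert LXXXI (Roman numeral) → 50 + 10 + 10 + 10 + 1 = 81 (decimal)
Compute 15 × 81 = 1215
1215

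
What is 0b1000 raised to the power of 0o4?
Convert 0b1000 (binary) → 8 (decimal)
Convert 0o4 (octal) → 4 (decimal)
Compute 8 ^ 4 = 4096
4096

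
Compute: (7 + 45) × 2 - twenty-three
Convert twenty-three (English words) → 23 (decimal)
Expression in decimal: (7 + 45) × 2 - 23
Parentheses first: 7 + 45 = 52
Multiply: 52 × 2 = 104
Subtract: 104 - 23 = 81
81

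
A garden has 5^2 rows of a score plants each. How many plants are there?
Convert a score (colloquial) → 20 (decimal)
Convert 5^2 (power) → 25 (decimal)
Compute 20 × 25 = 500
500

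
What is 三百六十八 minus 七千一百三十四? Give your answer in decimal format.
Convert 三百六十八 (Chinese numeral) → 3×100 + 6×10 + 8 = 368 (decimal)
Convert 七千一百三十四 (Chinese numeral) → 7×1000 + 1×100 + 3×10 + 4 = 7134 (decimal)
Compute 368 - 7134 = -6766
-6766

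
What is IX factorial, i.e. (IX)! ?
Convert IX (Roman numeral) → 9 (decimal)
Compute 9! = 362880
362880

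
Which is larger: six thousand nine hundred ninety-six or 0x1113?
Convert six thousand nine hundred ninety-six (English words) → 6×1000 + 9×100 + 96 = 6996 (decimal)
Convert 0x1113 (hexadecimal) → 1×4096 + 1×256 + 1×16 + 3 = 4371 (decimal)
Compare 6996 vs 4371: larger = 6996
6996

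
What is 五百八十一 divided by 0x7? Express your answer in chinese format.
Convert 五百八十一 (Chinese numeral) → 5×100 + 8×10 + 1 = 581 (decimal)
Convert 0x7 (hexadecimal) → 7 (decimal)
Compute 581 ÷ 7 = 83
Convert 83 (decimal) → 83 = 8×10 + 3 → 八十三 (Chinese numeral)
八十三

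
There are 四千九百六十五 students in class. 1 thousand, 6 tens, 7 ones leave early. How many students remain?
Convert 四千九百六十五 (Chinese numeral) → 4×1000 + 9×100 + 6×10 + 5 = 4965 (decimal)
Convert 1 thousand, 6 tens, 7 ones (place-value notation) → 1×1000 + 6×10 + 7 = 1067 (decimal)
Compute 4965 - 1067 = 3898
3898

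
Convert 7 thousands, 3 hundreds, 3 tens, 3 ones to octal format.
Convert 7 thousands, 3 hundreds, 3 tens, 3 ones (place-value notation) → 7×1000 + 3×100 + 3×10 + 3 = 7333 (decimal)
Convert 7333 (decimal) → 7333 = 1×4096 + 6×512 + 2×64 + 4×8 + 5 → 0o16245 (octal)
0o16245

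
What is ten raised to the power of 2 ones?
Convert ten (English words) → 10 (decimal)
Convert 2 ones (place-value notation) → 2 (decimal)
Compute 10 ^ 2 = 100
100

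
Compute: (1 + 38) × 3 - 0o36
Convert 0o36 (octal) → 3×8 + 6 = 30 (decimal)
Expression in decimal: (1 + 38) × 3 - 30
Parentheses first: 1 + 38 = 39
Multiply: 39 × 3 = 117
Subtract: 117 - 30 = 87
87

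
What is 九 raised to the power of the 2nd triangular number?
Convert 九 (Chinese numeral) → 9 (decimal)
Convert the 2nd triangular number (triangular index) → 2×3/2 = 3 (decimal)
Compute 9 ^ 3 = 729
729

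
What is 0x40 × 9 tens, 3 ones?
Convert 0x40 (hexadecimal) → 4×16 = 64 (decimal)
Convert 9 tens, 3 ones (place-value notation) → 9×10 + 3 = 93 (decimal)
Compute 64 × 93 = 5952
5952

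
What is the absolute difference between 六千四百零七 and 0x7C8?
Convert 六千四百零七 (Chinese numeral) → 6×1000 + 4×100 + 7 = 6407 (decimal)
Convert 0x7C8 (hexadecimal) → 7×256 + 12×16 + 8 = 1992 (decimal)
Compute |6407 - 1992| = 4415
4415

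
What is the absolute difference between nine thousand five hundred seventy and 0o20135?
Convert nine thousand five hundred seventy (English words) → 9×1000 + 5×100 + 70 = 9570 (decimal)
Convert 0o20135 (octal) → 2×4096 + 1×64 + 3×8 + 5 = 8285 (decimal)
Compute |9570 - 8285| = 1285
1285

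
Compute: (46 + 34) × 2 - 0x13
Convert 0x13 (hexadecimal) → 1×16 + 3 = 19 (decimal)
Expression in decimal: (46 + 34) × 2 - 19
Parentheses first: 46 + 34 = 80
Multiply: 80 × 2 = 160
Subtract: 160 - 19 = 141
141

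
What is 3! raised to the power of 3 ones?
Convert 3! (factorial) → 6 (decimal)
Convert 3 ones (place-value notation) → 3 (decimal)
Compute 6 ^ 3 = 216
216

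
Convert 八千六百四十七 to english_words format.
Convert 八千六百四十七 (Chinese numeral) → 8×1000 + 6×100 + 4×10 + 7 = 8647 (decimal)
Convert 8647 (decimal) → 8647 = 8×1000 + 6×100 + 47 → eight thousand six hundred forty-seven (English words)
eight thousand six hundred forty-seven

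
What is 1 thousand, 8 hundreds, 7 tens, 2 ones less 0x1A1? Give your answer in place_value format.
Convert 1 thousand, 8 hundreds, 7 tens, 2 ones (place-value notation) → 1×1000 + 8×100 + 7×10 + 2 = 1872 (decimal)
Convert 0x1A1 (hexadecimal) → 1×256 + 10×16 + 1 = 417 (decimal)
Compute 1872 - 417 = 1455
Convert 1455 (decimal) → 1455 = 1×1000 + 4×100 + 5×10 + 5 → 1 thousand, 4 hundreds, 5 tens, 5 ones (place-value notation)
1 thousand, 4 hundreds, 5 tens, 5 ones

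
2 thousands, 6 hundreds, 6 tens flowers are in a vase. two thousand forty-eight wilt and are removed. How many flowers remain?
Convert 2 thousands, 6 hundreds, 6 tens (place-value notation) → 2×1000 + 6×100 + 6×10 = 2660 (decimal)
Convert two thousand forty-eight (English words) → 2×1000 + 48 = 2048 (decimal)
Compute 2660 - 2048 = 612
612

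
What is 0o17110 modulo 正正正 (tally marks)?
Convert 0o17110 (octal) → 1×4096 + 7×512 + 1×64 + 1×8 = 7752 (decimal)
Convert 正正正 (tally marks) → 5 + 5 + 5 = 15 (decimal)
Compute 7752 mod 15 = 12
12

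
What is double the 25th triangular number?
The 25th triangular number = 25×26/2 = 325
Compute 325 × 2 = 650
650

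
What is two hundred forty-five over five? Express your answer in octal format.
Convert two hundred forty-five (English words) → 2×100 + 45 = 245 (decimal)
Convert five (English words) → 5 (decimal)
Compute 245 ÷ 5 = 49
Convert 49 (decimal) → 49 = 6×8 + 1 → 0o61 (octal)
0o61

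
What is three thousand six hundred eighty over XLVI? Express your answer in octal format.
Convert three thousand six hundred eighty (English words) → 3×1000 + 6×100 + 80 = 3680 (decimal)
Convert XLVI (Roman numeral) → 40 + 5 + 1 = 46 (decimal)
Compute 3680 ÷ 46 = 80
Convert 80 (decimal) → 80 = 1×64 + 2×8 → 0o120 (octal)
0o120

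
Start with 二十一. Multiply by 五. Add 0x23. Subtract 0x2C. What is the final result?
Convert 二十一 (Chinese numeral) → 2×10 + 1 = 21 (decimal)
Start: 21
Convert 五 (Chinese numeral) → 5 (decimal)
21 × 5 = 105
Convert 0x23 (hexadecimal) → 2×16 + 3 = 35 (decimal)
105 + 35 = 140
Convert 0x2C (hexadecimal) → 2×16 + 12 = 44 (decimal)
140 - 44 = 96
96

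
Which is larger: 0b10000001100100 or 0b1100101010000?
Convert 0b10000001100100 (binary) → 8192 + 64 + 32 + 4 = 8292 (decimal)
Convert 0b1100101010000 (binary) → 4096 + 2048 + 256 + 64 + 16 = 6480 (decimal)
Compare 8292 vs 6480: larger = 8292
8292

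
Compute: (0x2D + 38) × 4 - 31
Convert 0x2D (hexadecimal) → 2×16 + 13 = 45 (decimal)
Expression in decimal: (45 + 38) × 4 - 31
Parentheses first: 45 + 38 = 83
Multiply: 83 × 4 = 332
Subtract: 332 - 31 = 301
301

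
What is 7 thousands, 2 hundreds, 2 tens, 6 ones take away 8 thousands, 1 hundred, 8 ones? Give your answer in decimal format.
Convert 7 thousands, 2 hundreds, 2 tens, 6 ones (place-value notation) → 7×1000 + 2×100 + 2×10 + 6 = 7226 (decimal)
Convert 8 thousands, 1 hundred, 8 ones (place-value notation) → 8×1000 + 1×100 + 8 = 8108 (decimal)
Compute 7226 - 8108 = -882
-882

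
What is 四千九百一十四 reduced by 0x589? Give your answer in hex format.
Convert 四千九百一十四 (Chinese numeral) → 4×1000 + 9×100 + 1×10 + 4 = 4914 (decimal)
Convert 0x589 (hexadecimal) → 5×256 + 8×16 + 9 = 1417 (decimal)
Compute 4914 - 1417 = 3497
Convert 3497 (decimal) → 3497 = 13×256 + 10×16 + 9 → 0xDA9 (hexadecimal)
0xDA9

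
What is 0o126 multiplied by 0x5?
Convert 0o126 (octal) → 1×64 + 2×8 + 6 = 86 (decimal)
Convert 0x5 (hexadecimal) → 5 (decimal)
Compute 86 × 5 = 430
430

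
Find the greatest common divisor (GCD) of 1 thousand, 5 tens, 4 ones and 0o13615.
Convert 1 thousand, 5 tens, 4 ones (place-value notation) → 1×1000 + 5×10 + 4 = 1054 (decimal)
Convert 0o13615 (octal) → 1×4096 + 3×512 + 6×64 + 1×8 + 5 = 6029 (decimal)
Compute gcd(1054, 6029) = 1
1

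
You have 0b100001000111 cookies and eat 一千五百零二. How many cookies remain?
Convert 0b100001000111 (binary) → 2048 + 64 + 4 + 2 + 1 = 2119 (decimal)
Convert 一千五百零二 (Chinese numeral) → 1×1000 + 5×100 + 2 = 1502 (decimal)
Compute 2119 - 1502 = 617
617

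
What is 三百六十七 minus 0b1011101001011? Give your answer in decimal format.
Convert 三百六十七 (Chinese numeral) → 3×100 + 6×10 + 7 = 367 (decimal)
Convert 0b1011101001011 (binary) → 4096 + 1024 + 512 + 256 + 64 + 8 + 2 + 1 = 5963 (decimal)
Compute 367 - 5963 = -5596
-5596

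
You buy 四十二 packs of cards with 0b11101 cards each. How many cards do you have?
Convert 0b11101 (binary) → 16 + 8 + 4 + 1 = 29 (decimal)
Convert 四十二 (Chinese numeral) → 4×10 + 2 = 42 (decimal)
Compute 29 × 42 = 1218
1218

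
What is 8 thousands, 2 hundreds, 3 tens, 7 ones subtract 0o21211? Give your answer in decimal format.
Convert 8 thousands, 2 hundreds, 3 tens, 7 ones (place-value notation) → 8×1000 + 2×100 + 3×10 + 7 = 8237 (decimal)
Convert 0o21211 (octal) → 2×4096 + 1×512 + 2×64 + 1×8 + 1 = 8841 (decimal)
Compute 8237 - 8841 = -604
-604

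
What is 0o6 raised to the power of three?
Convert 0o6 (octal) → 6 (decimal)
Convert three (English words) → 3 (decimal)
Compute 6 ^ 3 = 216
216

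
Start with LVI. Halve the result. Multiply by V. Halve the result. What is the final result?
Convert LVI (Roman numeral) → 50 + 5 + 1 = 56 (decimal)
Start: 56
56 ÷ 2 = 28
Convert V (Roman numeral) → 5 (decimal)
28 × 5 = 140
140 ÷ 2 = 70
70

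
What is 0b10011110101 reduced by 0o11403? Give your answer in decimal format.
Convert 0b10011110101 (binary) → 1024 + 128 + 64 + 32 + 16 + 4 + 1 = 1269 (decimal)
Convert 0o11403 (octal) → 1×4096 + 1×512 + 4×64 + 3 = 4867 (decimal)
Compute 1269 - 4867 = -3598
-3598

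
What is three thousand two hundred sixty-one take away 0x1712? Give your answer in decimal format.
Convert three thousand two hundred sixty-one (English words) → 3×1000 + 2×100 + 61 = 3261 (decimal)
Convert 0x1712 (hexadecimal) → 1×4096 + 7×256 + 1×16 + 2 = 5906 (decimal)
Compute 3261 - 5906 = -2645
-2645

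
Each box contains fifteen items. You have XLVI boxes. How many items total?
Convert fifteen (English words) → 15 (decimal)
Convert XLVI (Roman numeral) → 40 + 5 + 1 = 46 (decimal)
Compute 15 × 46 = 690
690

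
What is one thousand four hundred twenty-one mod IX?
Convert one thousand four hundred twenty-one (English words) → 1×1000 + 4×100 + 21 = 1421 (decimal)
Convert IX (Roman numeral) → 9 (decimal)
Compute 1421 mod 9 = 8
8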